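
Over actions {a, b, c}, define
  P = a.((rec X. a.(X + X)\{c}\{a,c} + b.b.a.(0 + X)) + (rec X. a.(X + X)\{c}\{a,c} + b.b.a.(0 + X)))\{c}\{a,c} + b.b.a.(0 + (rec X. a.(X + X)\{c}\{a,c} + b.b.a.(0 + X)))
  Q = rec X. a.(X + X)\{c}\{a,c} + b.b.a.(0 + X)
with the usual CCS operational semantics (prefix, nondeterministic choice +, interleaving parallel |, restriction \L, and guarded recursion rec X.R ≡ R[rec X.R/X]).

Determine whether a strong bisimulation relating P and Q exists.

P's transition system — 7 states:
  u0 = a.((rec X. a.(X + X)\{c}\{a,c} + b.b.a.(0 + X)) + (rec X. a.(X + X)\{c}\{a,c} + b.b.a.(0 + X)))\{c}\{a,c} + b.b.a.(0 + (rec X. a.(X + X)\{c}\{a,c} + b.b.a.(0 + X))) → --a--▸ u1, --b--▸ u2
  u1 = ((rec X. a.(X + X)\{c}\{a,c} + b.b.a.(0 + X)) + (rec X. a.(X + X)\{c}\{a,c} + b.b.a.(0 + X)))\{c}\{a,c} → --b--▸ u3
  u2 = b.a.(0 + (rec X. a.(X + X)\{c}\{a,c} + b.b.a.(0 + X))) → --b--▸ u4
  u3 = (b.a.(0 + (rec X. a.(X + X)\{c}\{a,c} + b.b.a.(0 + X))))\{c}\{a,c} → --b--▸ u5
  u4 = a.(0 + (rec X. a.(X + X)\{c}\{a,c} + b.b.a.(0 + X))) → --a--▸ u6
  u5 = (a.(0 + (rec X. a.(X + X)\{c}\{a,c} + b.b.a.(0 + X))))\{c}\{a,c} → deadlocked
  u6 = 0 + (rec X. a.(X + X)\{c}\{a,c} + b.b.a.(0 + X)) → --a--▸ u1, --b--▸ u2
Q's transition system — 7 states:
  v0 = rec X. a.(X + X)\{c}\{a,c} + b.b.a.(0 + X) → --a--▸ v1, --b--▸ v2
  v1 = ((rec X. a.(X + X)\{c}\{a,c} + b.b.a.(0 + X)) + (rec X. a.(X + X)\{c}\{a,c} + b.b.a.(0 + X)))\{c}\{a,c} → --b--▸ v3
  v2 = b.a.(0 + (rec X. a.(X + X)\{c}\{a,c} + b.b.a.(0 + X))) → --b--▸ v4
  v3 = (b.a.(0 + (rec X. a.(X + X)\{c}\{a,c} + b.b.a.(0 + X))))\{c}\{a,c} → --b--▸ v5
  v4 = a.(0 + (rec X. a.(X + X)\{c}\{a,c} + b.b.a.(0 + X))) → --a--▸ v6
  v5 = (a.(0 + (rec X. a.(X + X)\{c}\{a,c} + b.b.a.(0 + X))))\{c}\{a,c} → deadlocked
  v6 = 0 + (rec X. a.(X + X)\{c}\{a,c} + b.b.a.(0 + X)) → --a--▸ v1, --b--▸ v2
Coarsest stable partition (strong bisimilarity classes):
  B0 = {u0, u6, v0, v6}
  B1 = {u1, v1}
  B2 = {u3, v3}
  B3 = {u5, v5}
  B4 = {u2, v2}
  B5 = {u4, v4}
u0 ∈ B0, v0 ∈ B0 → same block

bisimilar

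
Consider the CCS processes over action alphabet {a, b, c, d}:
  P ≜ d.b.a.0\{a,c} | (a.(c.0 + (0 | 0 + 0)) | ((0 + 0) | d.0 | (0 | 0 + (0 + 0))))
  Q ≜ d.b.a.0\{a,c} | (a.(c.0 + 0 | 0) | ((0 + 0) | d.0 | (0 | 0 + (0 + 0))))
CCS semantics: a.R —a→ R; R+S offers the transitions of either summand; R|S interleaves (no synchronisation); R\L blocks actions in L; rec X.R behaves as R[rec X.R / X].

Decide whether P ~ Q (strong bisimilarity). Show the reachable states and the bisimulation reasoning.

P's transition system — 24 states:
  p0 = d.b.a.0\{a,c} | (a.(c.0 + (0 | 0 + 0)) | ((0 + 0) | d.0 | (0 | 0 + (0 + 0)))) | =a=> p1, =d=> p2, =d=> p3
  p1 = d.b.a.0\{a,c} | ((c.0 + (0 | 0 + 0)) | ((0 + 0) | d.0 | (0 | 0 + (0 + 0)))) | =c=> p4, =d=> p5, =d=> p6
  p2 = b.a.0\{a,c} | (a.(c.0 + (0 | 0 + 0)) | ((0 + 0) | d.0 | (0 | 0 + (0 + 0)))) | =a=> p5, =b=> p7, =d=> p8
  p3 = d.b.a.0\{a,c} | (a.(c.0 + (0 | 0 + 0)) | ((0 + 0) | 0 | (0 | 0 + (0 + 0)))) | =a=> p6, =d=> p8
  p4 = d.b.a.0\{a,c} | (0 | ((0 + 0) | d.0 | (0 | 0 + (0 + 0)))) | =d=> p10, =d=> p9
  p5 = b.a.0\{a,c} | ((c.0 + (0 | 0 + 0)) | ((0 + 0) | d.0 | (0 | 0 + (0 + 0)))) | =b=> p11, =c=> p9, =d=> p12
  p6 = d.b.a.0\{a,c} | ((c.0 + (0 | 0 + 0)) | ((0 + 0) | 0 | (0 | 0 + (0 + 0)))) | =c=> p10, =d=> p12
  p7 = a.0\{a,c} | (a.(c.0 + (0 | 0 + 0)) | ((0 + 0) | d.0 | (0 | 0 + (0 + 0)))) | =a=> p11, =a=> p13, =d=> p14
  p8 = b.a.0\{a,c} | (a.(c.0 + (0 | 0 + 0)) | ((0 + 0) | 0 | (0 | 0 + (0 + 0)))) | =a=> p12, =b=> p14
  p9 = b.a.0\{a,c} | (0 | ((0 + 0) | d.0 | (0 | 0 + (0 + 0)))) | =b=> p15, =d=> p16
  p10 = d.b.a.0\{a,c} | (0 | ((0 + 0) | 0 | (0 | 0 + (0 + 0)))) | =d=> p16
  p11 = a.0\{a,c} | ((c.0 + (0 | 0 + 0)) | ((0 + 0) | d.0 | (0 | 0 + (0 + 0)))) | =a=> p17, =c=> p15, =d=> p18
  p12 = b.a.0\{a,c} | ((c.0 + (0 | 0 + 0)) | ((0 + 0) | 0 | (0 | 0 + (0 + 0)))) | =b=> p18, =c=> p16
  p13 = 0\{a,c} | (a.(c.0 + (0 | 0 + 0)) | ((0 + 0) | d.0 | (0 | 0 + (0 + 0)))) | =a=> p17, =d=> p19
  p14 = a.0\{a,c} | (a.(c.0 + (0 | 0 + 0)) | ((0 + 0) | 0 | (0 | 0 + (0 + 0)))) | =a=> p18, =a=> p19
  p15 = a.0\{a,c} | (0 | ((0 + 0) | d.0 | (0 | 0 + (0 + 0)))) | =a=> p20, =d=> p21
  p16 = b.a.0\{a,c} | (0 | ((0 + 0) | 0 | (0 | 0 + (0 + 0)))) | =b=> p21
  p17 = 0\{a,c} | ((c.0 + (0 | 0 + 0)) | ((0 + 0) | d.0 | (0 | 0 + (0 + 0)))) | =c=> p20, =d=> p22
  p18 = a.0\{a,c} | ((c.0 + (0 | 0 + 0)) | ((0 + 0) | 0 | (0 | 0 + (0 + 0)))) | =a=> p22, =c=> p21
  p19 = 0\{a,c} | (a.(c.0 + (0 | 0 + 0)) | ((0 + 0) | 0 | (0 | 0 + (0 + 0)))) | =a=> p22
  p20 = 0\{a,c} | (0 | ((0 + 0) | d.0 | (0 | 0 + (0 + 0)))) | =d=> p23
  p21 = a.0\{a,c} | (0 | ((0 + 0) | 0 | (0 | 0 + (0 + 0)))) | =a=> p23
  p22 = 0\{a,c} | ((c.0 + (0 | 0 + 0)) | ((0 + 0) | 0 | (0 | 0 + (0 + 0)))) | =c=> p23
  p23 = 0\{a,c} | (0 | ((0 + 0) | 0 | (0 | 0 + (0 + 0)))) | (no moves)
Q's transition system — 24 states:
  q0 = d.b.a.0\{a,c} | (a.(c.0 + 0 | 0) | ((0 + 0) | d.0 | (0 | 0 + (0 + 0)))) | =a=> q1, =d=> q2, =d=> q3
  q1 = d.b.a.0\{a,c} | ((c.0 + 0 | 0) | ((0 + 0) | d.0 | (0 | 0 + (0 + 0)))) | =c=> q4, =d=> q5, =d=> q6
  q2 = b.a.0\{a,c} | (a.(c.0 + 0 | 0) | ((0 + 0) | d.0 | (0 | 0 + (0 + 0)))) | =a=> q5, =b=> q7, =d=> q8
  q3 = d.b.a.0\{a,c} | (a.(c.0 + 0 | 0) | ((0 + 0) | 0 | (0 | 0 + (0 + 0)))) | =a=> q6, =d=> q8
  q4 = d.b.a.0\{a,c} | (0 | ((0 + 0) | d.0 | (0 | 0 + (0 + 0)))) | =d=> q10, =d=> q9
  q5 = b.a.0\{a,c} | ((c.0 + 0 | 0) | ((0 + 0) | d.0 | (0 | 0 + (0 + 0)))) | =b=> q11, =c=> q9, =d=> q12
  q6 = d.b.a.0\{a,c} | ((c.0 + 0 | 0) | ((0 + 0) | 0 | (0 | 0 + (0 + 0)))) | =c=> q10, =d=> q12
  q7 = a.0\{a,c} | (a.(c.0 + 0 | 0) | ((0 + 0) | d.0 | (0 | 0 + (0 + 0)))) | =a=> q11, =a=> q13, =d=> q14
  q8 = b.a.0\{a,c} | (a.(c.0 + 0 | 0) | ((0 + 0) | 0 | (0 | 0 + (0 + 0)))) | =a=> q12, =b=> q14
  q9 = b.a.0\{a,c} | (0 | ((0 + 0) | d.0 | (0 | 0 + (0 + 0)))) | =b=> q15, =d=> q16
  q10 = d.b.a.0\{a,c} | (0 | ((0 + 0) | 0 | (0 | 0 + (0 + 0)))) | =d=> q16
  q11 = a.0\{a,c} | ((c.0 + 0 | 0) | ((0 + 0) | d.0 | (0 | 0 + (0 + 0)))) | =a=> q17, =c=> q15, =d=> q18
  q12 = b.a.0\{a,c} | ((c.0 + 0 | 0) | ((0 + 0) | 0 | (0 | 0 + (0 + 0)))) | =b=> q18, =c=> q16
  q13 = 0\{a,c} | (a.(c.0 + 0 | 0) | ((0 + 0) | d.0 | (0 | 0 + (0 + 0)))) | =a=> q17, =d=> q19
  q14 = a.0\{a,c} | (a.(c.0 + 0 | 0) | ((0 + 0) | 0 | (0 | 0 + (0 + 0)))) | =a=> q18, =a=> q19
  q15 = a.0\{a,c} | (0 | ((0 + 0) | d.0 | (0 | 0 + (0 + 0)))) | =a=> q20, =d=> q21
  q16 = b.a.0\{a,c} | (0 | ((0 + 0) | 0 | (0 | 0 + (0 + 0)))) | =b=> q21
  q17 = 0\{a,c} | ((c.0 + 0 | 0) | ((0 + 0) | d.0 | (0 | 0 + (0 + 0)))) | =c=> q20, =d=> q22
  q18 = a.0\{a,c} | ((c.0 + 0 | 0) | ((0 + 0) | 0 | (0 | 0 + (0 + 0)))) | =a=> q22, =c=> q21
  q19 = 0\{a,c} | (a.(c.0 + 0 | 0) | ((0 + 0) | 0 | (0 | 0 + (0 + 0)))) | =a=> q22
  q20 = 0\{a,c} | (0 | ((0 + 0) | d.0 | (0 | 0 + (0 + 0)))) | =d=> q23
  q21 = a.0\{a,c} | (0 | ((0 + 0) | 0 | (0 | 0 + (0 + 0)))) | =a=> q23
  q22 = 0\{a,c} | ((c.0 + 0 | 0) | ((0 + 0) | 0 | (0 | 0 + (0 + 0)))) | =c=> q23
  q23 = 0\{a,c} | (0 | ((0 + 0) | 0 | (0 | 0 + (0 + 0)))) | (no moves)
Coarsest stable partition (strong bisimilarity classes):
  B0 = {p0, q0}
  B1 = {p1, q1}
  B2 = {p6, q6}
  B3 = {p12, q12}
  B4 = {p16, q16}
  B5 = {p21, q21}
  B6 = {p23, q23}
  B7 = {p18, q18}
  B8 = {p22, q22}
  B9 = {p10, q10}
  B10 = {p5, q5}
  B11 = {p11, q11}
  B12 = {p17, q17}
  B13 = {p20, q20}
  B14 = {p15, q15}
  B15 = {p9, q9}
  B16 = {p4, q4}
  B17 = {p2, q2}
  B18 = {p7, q7}
  B19 = {p14, q14}
  B20 = {p19, q19}
  B21 = {p13, q13}
  B22 = {p8, q8}
  B23 = {p3, q3}
p0 ∈ B0, q0 ∈ B0 → same block

bisimilar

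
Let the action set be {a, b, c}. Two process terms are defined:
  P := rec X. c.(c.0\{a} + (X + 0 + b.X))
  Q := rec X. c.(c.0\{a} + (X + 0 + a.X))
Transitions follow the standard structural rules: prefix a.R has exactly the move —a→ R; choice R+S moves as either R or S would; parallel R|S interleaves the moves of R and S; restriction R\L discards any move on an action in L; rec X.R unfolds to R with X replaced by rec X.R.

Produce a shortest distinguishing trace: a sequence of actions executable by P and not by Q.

LTS(P): 3 reachable states
  u0 = rec X. c.(c.0\{a} + (X + 0 + b.X)) :: =c=> u1
  u1 = c.0\{a} + ((rec X. c.(c.0\{a} + (X + 0 + b.X))) + 0 + b.(rec X. c.(c.0\{a} + (X + 0 + b.X)))) :: =b=> u0, =c=> u1, =c=> u2
  u2 = 0\{a} :: (no moves)
LTS(Q): 3 reachable states
  v0 = rec X. c.(c.0\{a} + (X + 0 + a.X)) :: =c=> v1
  v1 = c.0\{a} + ((rec X. c.(c.0\{a} + (X + 0 + a.X))) + 0 + a.(rec X. c.(c.0\{a} + (X + 0 + a.X)))) :: =a=> v0, =c=> v1, =c=> v2
  v2 = 0\{a} :: (no moves)
Executing cb from P (initial set {u0}):
  after c @ step 1: {u1}
  after b @ step 2: {u0}
  — P admits the full trace.
Executing cb from Q (initial set {v0}):
  after c @ step 1: {v1}
  after b @ step 2: no successor for Q

cb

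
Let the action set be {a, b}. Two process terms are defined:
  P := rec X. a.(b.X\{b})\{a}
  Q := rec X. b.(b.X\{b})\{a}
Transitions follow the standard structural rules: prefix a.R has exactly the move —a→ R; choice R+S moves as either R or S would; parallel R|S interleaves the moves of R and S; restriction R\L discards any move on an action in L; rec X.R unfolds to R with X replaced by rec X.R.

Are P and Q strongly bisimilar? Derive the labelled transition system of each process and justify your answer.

P's transition system — 3 states:
  m0 = rec X. a.(b.X\{b})\{a} has moves =a=> m1
  m1 = (b.(rec X. a.(b.X\{b})\{a})\{b})\{a} has moves =b=> m2
  m2 = (rec X. a.(b.X\{b})\{a})\{b}\{a} has moves (no moves)
Q's transition system — 3 states:
  n0 = rec X. b.(b.X\{b})\{a} has moves =b=> n1
  n1 = (b.(rec X. b.(b.X\{b})\{a})\{b})\{a} has moves =b=> n2
  n2 = (rec X. b.(b.X\{b})\{a})\{b}\{a} has moves (no moves)
Partition-refinement fixed point:
  B0 = {m0}
  B1 = {m1, n1}
  B2 = {m2, n2}
  B3 = {n0}
m0 ∈ B0, n0 ∈ B3 → different blocks

NO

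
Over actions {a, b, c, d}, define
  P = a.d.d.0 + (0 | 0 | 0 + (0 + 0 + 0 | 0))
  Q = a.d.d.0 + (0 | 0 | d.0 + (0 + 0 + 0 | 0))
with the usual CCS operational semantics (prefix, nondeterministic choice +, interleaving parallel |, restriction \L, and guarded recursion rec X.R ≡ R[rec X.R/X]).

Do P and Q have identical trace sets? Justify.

traces(P) ≠ traces(Q) — witness ⟨d⟩

Reachable graph of P (4 states):
  p0 = a.d.d.0 + (0 | 0 | 0 + (0 + 0 + 0 | 0)) has moves --a--▸ p1
  p1 = d.d.0 has moves --d--▸ p2
  p2 = d.0 has moves --d--▸ p3
  p3 = 0 has moves deadlocked
Reachable graph of Q (5 states):
  q0 = a.d.d.0 + (0 | 0 | d.0 + (0 + 0 + 0 | 0)) has moves --a--▸ q1, --d--▸ q2
  q1 = d.d.0 has moves --d--▸ q3
  q2 = 0 | 0 | 0 has moves deadlocked
  q3 = d.0 has moves --d--▸ q4
  q4 = 0 has moves deadlocked
Trace ⟨d⟩ through Q, begin at {q0}:
  [1] d ⇒ {q2}
  ✓ Q
Trace ⟨d⟩ through P, begin at {p0}:
  [1] d ⇒ no successor for P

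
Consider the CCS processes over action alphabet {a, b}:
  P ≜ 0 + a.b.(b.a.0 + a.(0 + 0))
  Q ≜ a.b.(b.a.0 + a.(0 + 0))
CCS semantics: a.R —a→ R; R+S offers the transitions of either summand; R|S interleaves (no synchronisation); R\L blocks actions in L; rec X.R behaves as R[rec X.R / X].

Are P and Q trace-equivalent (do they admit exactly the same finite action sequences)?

trace-equivalent

P's transition system — 6 states:
  s0 = 0 + a.b.(b.a.0 + a.(0 + 0)) has moves =a=> s1
  s1 = b.(b.a.0 + a.(0 + 0)) has moves =b=> s2
  s2 = b.a.0 + a.(0 + 0) has moves =a=> s3, =b=> s4
  s3 = 0 + 0 has moves (no moves)
  s4 = a.0 has moves =a=> s5
  s5 = 0 has moves (no moves)
Q's transition system — 6 states:
  t0 = a.b.(b.a.0 + a.(0 + 0)) has moves =a=> t1
  t1 = b.(b.a.0 + a.(0 + 0)) has moves =b=> t2
  t2 = b.a.0 + a.(0 + 0) has moves =a=> t3, =b=> t4
  t3 = 0 + 0 has moves (no moves)
  t4 = a.0 has moves =a=> t5
  t5 = 0 has moves (no moves)
Bisimilarity quotient blocks:
  B0 = {s0, t0}
  B1 = {s1, t1}
  B2 = {s2, t2}
  B3 = {s3, s5, t3, t5}
  B4 = {s4, t4}
s0 ∈ B0, t0 ∈ B0 → same block
Bisimilar ⇒ trace-equivalent.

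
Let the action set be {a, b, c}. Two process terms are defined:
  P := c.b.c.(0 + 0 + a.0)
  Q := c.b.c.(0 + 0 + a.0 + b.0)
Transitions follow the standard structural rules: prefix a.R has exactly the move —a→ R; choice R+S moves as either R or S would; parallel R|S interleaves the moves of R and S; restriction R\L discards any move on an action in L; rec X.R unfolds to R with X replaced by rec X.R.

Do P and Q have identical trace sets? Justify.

traces(P) ≠ traces(Q) — witness ⟨cbcb⟩

LTS(P): 5 reachable states
  m0 = c.b.c.(0 + 0 + a.0) ⊢ ··c··> m1
  m1 = b.c.(0 + 0 + a.0) ⊢ ··b··> m2
  m2 = c.(0 + 0 + a.0) ⊢ ··c··> m3
  m3 = 0 + 0 + a.0 ⊢ ··a··> m4
  m4 = 0 ⊢ (no moves)
LTS(Q): 5 reachable states
  n0 = c.b.c.(0 + 0 + a.0 + b.0) ⊢ ··c··> n1
  n1 = b.c.(0 + 0 + a.0 + b.0) ⊢ ··b··> n2
  n2 = c.(0 + 0 + a.0 + b.0) ⊢ ··c··> n3
  n3 = 0 + 0 + a.0 + b.0 ⊢ ··a··> n4, ··b··> n4
  n4 = 0 ⊢ (no moves)
Trace ⟨cbcb⟩ through Q, begin at {n0}:
  after c @ step 1: {n1}
  after b @ step 2: {n2}
  after c @ step 3: {n3}
  after b @ step 4: {n4}
  — Q admits the full trace.
Trace ⟨cbcb⟩ through P, begin at {m0}:
  after c @ step 1: {m1}
  after b @ step 2: {m2}
  after c @ step 3: {m3}
  after b @ step 4: ∅  — P cannot continue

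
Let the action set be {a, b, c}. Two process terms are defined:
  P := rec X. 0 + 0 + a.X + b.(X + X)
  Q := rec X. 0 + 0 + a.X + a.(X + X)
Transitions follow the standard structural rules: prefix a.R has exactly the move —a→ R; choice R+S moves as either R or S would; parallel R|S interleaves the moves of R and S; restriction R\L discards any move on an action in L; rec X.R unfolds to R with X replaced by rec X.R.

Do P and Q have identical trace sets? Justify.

NO — witness ⟨b⟩

P's transition system — 2 states:
  m0 = rec X. 0 + 0 + a.X + b.(X + X) ⊢ ··a··> m0, ··b··> m1
  m1 = (rec X. 0 + 0 + a.X + b.(X + X)) + (rec X. 0 + 0 + a.X + b.(X + X)) ⊢ ··a··> m0, ··b··> m1
Q's transition system — 2 states:
  n0 = rec X. 0 + 0 + a.X + a.(X + X) ⊢ ··a··> n0, ··a··> n1
  n1 = (rec X. 0 + 0 + a.X + a.(X + X)) + (rec X. 0 + 0 + a.X + a.(X + X)) ⊢ ··a··> n0, ··a··> n1
Executing b from P (initial set {m0}):
  [1] b ⇒ {m1}
  — P admits the full trace.
Executing b from Q (initial set {n0}):
  [1] b ⇒ no successor for Q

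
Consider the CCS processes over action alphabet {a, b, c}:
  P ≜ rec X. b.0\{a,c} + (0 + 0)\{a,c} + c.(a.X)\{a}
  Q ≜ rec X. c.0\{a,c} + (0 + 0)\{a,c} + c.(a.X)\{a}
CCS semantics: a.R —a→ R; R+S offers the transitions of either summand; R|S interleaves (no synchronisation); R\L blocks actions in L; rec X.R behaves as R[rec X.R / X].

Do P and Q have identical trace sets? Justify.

trace-distinct — witness ⟨b⟩

P's transition system — 3 states:
  u0 = rec X. b.0\{a,c} + (0 + 0)\{a,c} + c.(a.X)\{a} | =b=> u1, =c=> u2
  u1 = 0\{a,c} | ·
  u2 = (a.(rec X. b.0\{a,c} + (0 + 0)\{a,c} + c.(a.X)\{a}))\{a} | ·
Q's transition system — 3 states:
  v0 = rec X. c.0\{a,c} + (0 + 0)\{a,c} + c.(a.X)\{a} | =c=> v1, =c=> v2
  v1 = (a.(rec X. c.0\{a,c} + (0 + 0)\{a,c} + c.(a.X)\{a}))\{a} | ·
  v2 = 0\{a,c} | ·
Run σ = ⟨b⟩ on P: start {u0}
  step 1 (b): {u1}
  — P admits the full trace.
Run σ = ⟨b⟩ on Q: start {v0}
  step 1 (b): ∅ (Q stuck)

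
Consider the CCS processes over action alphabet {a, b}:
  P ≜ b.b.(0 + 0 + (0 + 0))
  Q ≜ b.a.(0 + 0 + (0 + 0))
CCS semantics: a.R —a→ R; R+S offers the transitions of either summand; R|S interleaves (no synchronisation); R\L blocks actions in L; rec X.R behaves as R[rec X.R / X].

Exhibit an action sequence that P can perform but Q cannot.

Reachable graph of P (3 states):
  p0 = b.b.(0 + 0 + (0 + 0)) | -b-> p1
  p1 = b.(0 + 0 + (0 + 0)) | -b-> p2
  p2 = 0 + 0 + (0 + 0) | ·
Reachable graph of Q (3 states):
  q0 = b.a.(0 + 0 + (0 + 0)) | -b-> q1
  q1 = a.(0 + 0 + (0 + 0)) | -a-> q2
  q2 = 0 + 0 + (0 + 0) | ·
Trace ⟨bb⟩ through P, begin at {p0}:
  after b @ step 1: {p1}
  after b @ step 2: {p2}
  — P admits the full trace.
Trace ⟨bb⟩ through Q, begin at {q0}:
  after b @ step 1: {q1}
  after b @ step 2: ∅  — Q cannot continue

bb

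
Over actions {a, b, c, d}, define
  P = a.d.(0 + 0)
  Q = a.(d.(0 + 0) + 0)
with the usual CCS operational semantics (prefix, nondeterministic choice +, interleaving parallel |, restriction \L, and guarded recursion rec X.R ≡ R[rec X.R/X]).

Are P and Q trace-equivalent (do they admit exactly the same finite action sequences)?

traces(P) = traces(Q)

P's transition system — 3 states:
  u0 = a.d.(0 + 0) → --a--▸ u1
  u1 = d.(0 + 0) → --d--▸ u2
  u2 = 0 + 0 → ·
Q's transition system — 3 states:
  v0 = a.(d.(0 + 0) + 0) → --a--▸ v1
  v1 = d.(0 + 0) + 0 → --d--▸ v2
  v2 = 0 + 0 → ·
Bisimilarity quotient blocks:
  B0 = {u0, v0}
  B1 = {u1, v1}
  B2 = {u2, v2}
u0 ∈ B0, v0 ∈ B0 → same block
Bisimilar ⇒ trace-equivalent.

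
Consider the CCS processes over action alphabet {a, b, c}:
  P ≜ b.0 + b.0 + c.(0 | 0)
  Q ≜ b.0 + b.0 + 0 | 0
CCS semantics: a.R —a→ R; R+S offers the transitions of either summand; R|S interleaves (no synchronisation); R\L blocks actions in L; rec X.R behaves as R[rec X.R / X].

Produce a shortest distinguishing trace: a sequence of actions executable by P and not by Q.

Reachable graph of P (3 states):
  m0 = b.0 + b.0 + c.(0 | 0) → =b=> m1, =c=> m2
  m1 = 0 → ∅
  m2 = 0 | 0 → ∅
Reachable graph of Q (2 states):
  n0 = b.0 + b.0 + 0 | 0 → =b=> n1
  n1 = 0 → ∅
Executing c from P (initial set {m0}):
  step 1 (c): {m2}
  — P admits the full trace.
Executing c from Q (initial set {n0}):
  step 1 (c): no successor for Q

c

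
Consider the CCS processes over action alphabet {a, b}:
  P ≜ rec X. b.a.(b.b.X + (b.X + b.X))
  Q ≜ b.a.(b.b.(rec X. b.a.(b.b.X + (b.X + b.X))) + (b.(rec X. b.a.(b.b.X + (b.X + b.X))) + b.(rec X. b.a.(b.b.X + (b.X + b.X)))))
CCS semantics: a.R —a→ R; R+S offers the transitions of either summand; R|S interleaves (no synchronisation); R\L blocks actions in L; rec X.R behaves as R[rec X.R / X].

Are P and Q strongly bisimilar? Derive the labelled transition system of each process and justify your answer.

LTS(P): 4 reachable states
  p0 = rec X. b.a.(b.b.X + (b.X + b.X)) | -b-> p1
  p1 = a.(b.b.(rec X. b.a.(b.b.X + (b.X + b.X))) + (b.(rec X. b.a.(b.b.X + (b.X + b.X))) + b.(rec X. b.a.(b.b.X + (b.X + b.X))))) | -a-> p2
  p2 = b.b.(rec X. b.a.(b.b.X + (b.X + b.X))) + (b.(rec X. b.a.(b.b.X + (b.X + b.X))) + b.(rec X. b.a.(b.b.X + (b.X + b.X)))) | -b-> p0, -b-> p3
  p3 = b.(rec X. b.a.(b.b.X + (b.X + b.X))) | -b-> p0
LTS(Q): 5 reachable states
  q0 = b.a.(b.b.(rec X. b.a.(b.b.X + (b.X + b.X))) + (b.(rec X. b.a.(b.b.X + (b.X + b.X))) + b.(rec X. b.a.(b.b.X + (b.X + b.X))))) | -b-> q1
  q1 = a.(b.b.(rec X. b.a.(b.b.X + (b.X + b.X))) + (b.(rec X. b.a.(b.b.X + (b.X + b.X))) + b.(rec X. b.a.(b.b.X + (b.X + b.X))))) | -a-> q2
  q2 = b.b.(rec X. b.a.(b.b.X + (b.X + b.X))) + (b.(rec X. b.a.(b.b.X + (b.X + b.X))) + b.(rec X. b.a.(b.b.X + (b.X + b.X)))) | -b-> q3, -b-> q4
  q3 = b.(rec X. b.a.(b.b.X + (b.X + b.X))) | -b-> q4
  q4 = rec X. b.a.(b.b.X + (b.X + b.X)) | -b-> q1
Bisimilarity quotient blocks:
  B0 = {p0, q0, q4}
  B1 = {p1, q1}
  B2 = {p2, q2}
  B3 = {p3, q3}
p0 ∈ B0, q0 ∈ B0 → same block

P ~ Q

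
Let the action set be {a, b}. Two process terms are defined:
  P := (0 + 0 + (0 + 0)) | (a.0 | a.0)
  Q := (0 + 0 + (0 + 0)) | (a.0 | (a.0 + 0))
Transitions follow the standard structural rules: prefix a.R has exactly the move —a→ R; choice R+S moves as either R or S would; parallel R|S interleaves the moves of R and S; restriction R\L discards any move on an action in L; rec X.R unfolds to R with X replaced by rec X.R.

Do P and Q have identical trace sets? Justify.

P's transition system — 4 states:
  u0 = (0 + 0 + (0 + 0)) | (a.0 | a.0) | —a→ u1, —a→ u2
  u1 = (0 + 0 + (0 + 0)) | (0 | a.0) | —a→ u3
  u2 = (0 + 0 + (0 + 0)) | (a.0 | 0) | —a→ u3
  u3 = (0 + 0 + (0 + 0)) | (0 | 0) | ∅
Q's transition system — 4 states:
  v0 = (0 + 0 + (0 + 0)) | (a.0 | (a.0 + 0)) | —a→ v1, —a→ v2
  v1 = (0 + 0 + (0 + 0)) | (0 | (a.0 + 0)) | —a→ v3
  v2 = (0 + 0 + (0 + 0)) | (a.0 | 0) | —a→ v3
  v3 = (0 + 0 + (0 + 0)) | (0 | 0) | ∅
Coarsest stable partition (strong bisimilarity classes):
  B0 = {u0, v0}
  B1 = {u1, u2, v1, v2}
  B2 = {u3, v3}
u0 ∈ B0, v0 ∈ B0 → same block
Bisimilar ⇒ trace-equivalent.

traces(P) = traces(Q)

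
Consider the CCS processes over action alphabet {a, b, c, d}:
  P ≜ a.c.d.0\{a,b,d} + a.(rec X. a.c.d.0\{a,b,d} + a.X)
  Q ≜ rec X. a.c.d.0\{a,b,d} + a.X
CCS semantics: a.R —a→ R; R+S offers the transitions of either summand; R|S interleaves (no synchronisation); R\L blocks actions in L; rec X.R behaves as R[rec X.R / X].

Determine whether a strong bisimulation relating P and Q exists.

Reachable graph of P (5 states):
  u0 = a.c.d.0\{a,b,d} + a.(rec X. a.c.d.0\{a,b,d} + a.X) → =a=> u1, =a=> u2
  u1 = c.d.0\{a,b,d} → =c=> u3
  u2 = rec X. a.c.d.0\{a,b,d} + a.X → =a=> u1, =a=> u2
  u3 = d.0\{a,b,d} → =d=> u4
  u4 = 0\{a,b,d} → ·
Reachable graph of Q (4 states):
  v0 = rec X. a.c.d.0\{a,b,d} + a.X → =a=> v0, =a=> v1
  v1 = c.d.0\{a,b,d} → =c=> v2
  v2 = d.0\{a,b,d} → =d=> v3
  v3 = 0\{a,b,d} → ·
Partition-refinement fixed point:
  B0 = {u0, u2, v0}
  B1 = {u1, v1}
  B2 = {u3, v2}
  B3 = {u4, v3}
u0 ∈ B0, v0 ∈ B0 → same block

YES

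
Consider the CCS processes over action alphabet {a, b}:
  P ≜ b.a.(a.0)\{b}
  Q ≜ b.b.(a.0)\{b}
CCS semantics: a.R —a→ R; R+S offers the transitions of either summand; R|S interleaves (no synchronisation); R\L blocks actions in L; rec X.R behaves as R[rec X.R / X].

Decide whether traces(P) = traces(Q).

trace-distinct — witness ⟨ba⟩

Reachable graph of P (4 states):
  s0 = b.a.(a.0)\{b} → —b→ s1
  s1 = a.(a.0)\{b} → —a→ s2
  s2 = (a.0)\{b} → —a→ s3
  s3 = 0\{b} → ∅
Reachable graph of Q (4 states):
  t0 = b.b.(a.0)\{b} → —b→ t1
  t1 = b.(a.0)\{b} → —b→ t2
  t2 = (a.0)\{b} → —a→ t3
  t3 = 0\{b} → ∅
Executing ba from P (initial set {s0}):
  after b @ step 1: {s1}
  after a @ step 2: {s2}
  — P admits the full trace.
Executing ba from Q (initial set {t0}):
  after b @ step 1: {t1}
  after a @ step 2: no successor for Q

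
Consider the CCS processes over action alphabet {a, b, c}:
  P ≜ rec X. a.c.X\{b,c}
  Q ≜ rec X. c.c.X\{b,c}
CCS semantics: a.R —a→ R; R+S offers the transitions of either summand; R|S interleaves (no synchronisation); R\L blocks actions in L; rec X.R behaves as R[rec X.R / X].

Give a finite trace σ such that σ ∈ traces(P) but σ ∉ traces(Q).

Reachable graph of P (4 states):
  p0 = rec X. a.c.X\{b,c} has moves =a=> p1
  p1 = c.(rec X. a.c.X\{b,c})\{b,c} has moves =c=> p2
  p2 = (rec X. a.c.X\{b,c})\{b,c} has moves =a=> p3
  p3 = (c.(rec X. a.c.X\{b,c})\{b,c})\{b,c} has moves stopped
Reachable graph of Q (3 states):
  q0 = rec X. c.c.X\{b,c} has moves =c=> q1
  q1 = c.(rec X. c.c.X\{b,c})\{b,c} has moves =c=> q2
  q2 = (rec X. c.c.X\{b,c})\{b,c} has moves stopped
Run σ = ⟨a⟩ on P: start {p0}
  step 1 (a): {p1}
  P completes σ.
Run σ = ⟨a⟩ on Q: start {q0}
  step 1 (a): no successor for Q

a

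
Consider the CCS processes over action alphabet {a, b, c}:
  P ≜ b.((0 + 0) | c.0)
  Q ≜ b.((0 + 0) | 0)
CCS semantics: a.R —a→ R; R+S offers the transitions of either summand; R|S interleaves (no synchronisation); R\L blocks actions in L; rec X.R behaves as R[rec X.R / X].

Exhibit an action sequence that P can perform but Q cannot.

Reachable graph of P (3 states):
  s0 = b.((0 + 0) | c.0) | ··b··> s1
  s1 = (0 + 0) | c.0 | ··c··> s2
  s2 = (0 + 0) | 0 | ·
Reachable graph of Q (2 states):
  t0 = b.((0 + 0) | 0) | ··b··> t1
  t1 = (0 + 0) | 0 | ·
Run σ = ⟨bc⟩ on P: start {s0}
  step 1 (b): {s1}
  step 2 (c): {s2}
  ✓ P
Run σ = ⟨bc⟩ on Q: start {t0}
  step 1 (b): {t1}
  step 2 (c): ∅ (Q stuck)

bc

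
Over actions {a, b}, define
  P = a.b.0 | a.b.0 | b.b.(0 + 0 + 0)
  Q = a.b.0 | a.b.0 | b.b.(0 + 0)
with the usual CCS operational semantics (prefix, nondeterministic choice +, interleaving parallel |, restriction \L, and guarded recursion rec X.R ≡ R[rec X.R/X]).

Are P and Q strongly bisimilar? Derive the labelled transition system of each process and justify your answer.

LTS(P): 27 reachable states
  u0 = a.b.0 | a.b.0 | b.b.(0 + 0 + 0) → --a--▸ u1, --a--▸ u2, --b--▸ u3
  u1 = a.b.0 | b.0 | b.b.(0 + 0 + 0) → --a--▸ u4, --b--▸ u5, --b--▸ u6
  u2 = b.0 | a.b.0 | b.b.(0 + 0 + 0) → --a--▸ u4, --b--▸ u7, --b--▸ u8
  u3 = a.b.0 | a.b.0 | b.(0 + 0 + 0) → --a--▸ u6, --a--▸ u8, --b--▸ u9
  u4 = b.0 | b.0 | b.b.(0 + 0 + 0) → --b--▸ u10, --b--▸ u11, --b--▸ u12
  u5 = a.b.0 | 0 | b.b.(0 + 0 + 0) → --a--▸ u11, --b--▸ u13
  u6 = a.b.0 | b.0 | b.(0 + 0 + 0) → --a--▸ u12, --b--▸ u13, --b--▸ u14
  u7 = 0 | a.b.0 | b.b.(0 + 0 + 0) → --a--▸ u10, --b--▸ u15
  u8 = b.0 | a.b.0 | b.(0 + 0 + 0) → --a--▸ u12, --b--▸ u15, --b--▸ u16
  u9 = a.b.0 | a.b.0 | (0 + 0 + 0) → --a--▸ u14, --a--▸ u16
  u10 = 0 | b.0 | b.b.(0 + 0 + 0) → --b--▸ u17, --b--▸ u18
  u11 = b.0 | 0 | b.b.(0 + 0 + 0) → --b--▸ u17, --b--▸ u19
  u12 = b.0 | b.0 | b.(0 + 0 + 0) → --b--▸ u18, --b--▸ u19, --b--▸ u20
  u13 = a.b.0 | 0 | b.(0 + 0 + 0) → --a--▸ u19, --b--▸ u21
  u14 = a.b.0 | b.0 | (0 + 0 + 0) → --a--▸ u20, --b--▸ u21
  u15 = 0 | a.b.0 | b.(0 + 0 + 0) → --a--▸ u18, --b--▸ u22
  u16 = b.0 | a.b.0 | (0 + 0 + 0) → --a--▸ u20, --b--▸ u22
  u17 = 0 | 0 | b.b.(0 + 0 + 0) → --b--▸ u23
  u18 = 0 | b.0 | b.(0 + 0 + 0) → --b--▸ u23, --b--▸ u24
  u19 = b.0 | 0 | b.(0 + 0 + 0) → --b--▸ u23, --b--▸ u25
  u20 = b.0 | b.0 | (0 + 0 + 0) → --b--▸ u24, --b--▸ u25
  u21 = a.b.0 | 0 | (0 + 0 + 0) → --a--▸ u25
  u22 = 0 | a.b.0 | (0 + 0 + 0) → --a--▸ u24
  u23 = 0 | 0 | b.(0 + 0 + 0) → --b--▸ u26
  u24 = 0 | b.0 | (0 + 0 + 0) → --b--▸ u26
  u25 = b.0 | 0 | (0 + 0 + 0) → --b--▸ u26
  u26 = 0 | 0 | (0 + 0 + 0) → deadlocked
LTS(Q): 27 reachable states
  v0 = a.b.0 | a.b.0 | b.b.(0 + 0) → --a--▸ v1, --a--▸ v2, --b--▸ v3
  v1 = a.b.0 | b.0 | b.b.(0 + 0) → --a--▸ v4, --b--▸ v5, --b--▸ v6
  v2 = b.0 | a.b.0 | b.b.(0 + 0) → --a--▸ v4, --b--▸ v7, --b--▸ v8
  v3 = a.b.0 | a.b.0 | b.(0 + 0) → --a--▸ v6, --a--▸ v8, --b--▸ v9
  v4 = b.0 | b.0 | b.b.(0 + 0) → --b--▸ v10, --b--▸ v11, --b--▸ v12
  v5 = a.b.0 | 0 | b.b.(0 + 0) → --a--▸ v11, --b--▸ v13
  v6 = a.b.0 | b.0 | b.(0 + 0) → --a--▸ v12, --b--▸ v13, --b--▸ v14
  v7 = 0 | a.b.0 | b.b.(0 + 0) → --a--▸ v10, --b--▸ v15
  v8 = b.0 | a.b.0 | b.(0 + 0) → --a--▸ v12, --b--▸ v15, --b--▸ v16
  v9 = a.b.0 | a.b.0 | (0 + 0) → --a--▸ v14, --a--▸ v16
  v10 = 0 | b.0 | b.b.(0 + 0) → --b--▸ v17, --b--▸ v18
  v11 = b.0 | 0 | b.b.(0 + 0) → --b--▸ v17, --b--▸ v19
  v12 = b.0 | b.0 | b.(0 + 0) → --b--▸ v18, --b--▸ v19, --b--▸ v20
  v13 = a.b.0 | 0 | b.(0 + 0) → --a--▸ v19, --b--▸ v21
  v14 = a.b.0 | b.0 | (0 + 0) → --a--▸ v20, --b--▸ v21
  v15 = 0 | a.b.0 | b.(0 + 0) → --a--▸ v18, --b--▸ v22
  v16 = b.0 | a.b.0 | (0 + 0) → --a--▸ v20, --b--▸ v22
  v17 = 0 | 0 | b.b.(0 + 0) → --b--▸ v23
  v18 = 0 | b.0 | b.(0 + 0) → --b--▸ v23, --b--▸ v24
  v19 = b.0 | 0 | b.(0 + 0) → --b--▸ v23, --b--▸ v25
  v20 = b.0 | b.0 | (0 + 0) → --b--▸ v24, --b--▸ v25
  v21 = a.b.0 | 0 | (0 + 0) → --a--▸ v25
  v22 = 0 | a.b.0 | (0 + 0) → --a--▸ v24
  v23 = 0 | 0 | b.(0 + 0) → --b--▸ v26
  v24 = 0 | b.0 | (0 + 0) → --b--▸ v26
  v25 = b.0 | 0 | (0 + 0) → --b--▸ v26
  v26 = 0 | 0 | (0 + 0) → deadlocked
Partition-refinement fixed point:
  B0 = {u0, v0}
  B1 = {u3, v3}
  B2 = {u9, v9}
  B3 = {u13, u14, u15, u16, v13, v14, v15, v16}
  B4 = {u17, u18, u19, u20, v17, v18, v19, v20}
  B5 = {u23, u24, u25, v23, v24, v25}
  B6 = {u26, v26}
  B7 = {u21, u22, v21, v22}
  B8 = {u5, u6, u7, u8, v5, v6, v7, v8}
  B9 = {u10, u11, u12, v10, v11, v12}
  B10 = {u1, u2, v1, v2}
  B11 = {u4, v4}
u0 ∈ B0, v0 ∈ B0 → same block

P ~ Q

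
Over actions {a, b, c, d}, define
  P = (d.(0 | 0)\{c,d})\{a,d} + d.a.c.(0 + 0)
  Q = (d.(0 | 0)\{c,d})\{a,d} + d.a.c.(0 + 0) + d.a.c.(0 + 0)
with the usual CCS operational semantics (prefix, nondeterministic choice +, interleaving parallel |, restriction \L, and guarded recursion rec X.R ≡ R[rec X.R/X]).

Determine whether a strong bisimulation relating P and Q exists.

YES

Reachable graph of P (4 states):
  p0 = (d.(0 | 0)\{c,d})\{a,d} + d.a.c.(0 + 0) :: -d-> p1
  p1 = a.c.(0 + 0) :: -a-> p2
  p2 = c.(0 + 0) :: -c-> p3
  p3 = 0 + 0 :: ∅
Reachable graph of Q (4 states):
  q0 = (d.(0 | 0)\{c,d})\{a,d} + d.a.c.(0 + 0) + d.a.c.(0 + 0) :: -d-> q1
  q1 = a.c.(0 + 0) :: -a-> q2
  q2 = c.(0 + 0) :: -c-> q3
  q3 = 0 + 0 :: ∅
Partition-refinement fixed point:
  B0 = {p0, q0}
  B1 = {p1, q1}
  B2 = {p2, q2}
  B3 = {p3, q3}
p0 ∈ B0, q0 ∈ B0 → same block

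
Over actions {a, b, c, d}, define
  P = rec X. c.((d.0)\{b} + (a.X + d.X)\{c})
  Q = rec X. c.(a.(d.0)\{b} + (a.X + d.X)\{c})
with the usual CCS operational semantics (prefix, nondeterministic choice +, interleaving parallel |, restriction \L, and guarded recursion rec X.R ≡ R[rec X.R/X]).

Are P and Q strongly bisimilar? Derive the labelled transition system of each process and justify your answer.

not bisimilar

LTS(P): 4 reachable states
  s0 = rec X. c.((d.0)\{b} + (a.X + d.X)\{c}) ⊢ --c--▸ s1
  s1 = (d.0)\{b} + (a.(rec X. c.((d.0)\{b} + (a.X + d.X)\{c})) + d.(rec X. c.((d.0)\{b} + (a.X + d.X)\{c})))\{c} ⊢ --a--▸ s2, --d--▸ s2, --d--▸ s3
  s2 = (rec X. c.((d.0)\{b} + (a.X + d.X)\{c}))\{c} ⊢ (no moves)
  s3 = 0\{b} ⊢ (no moves)
LTS(Q): 5 reachable states
  t0 = rec X. c.(a.(d.0)\{b} + (a.X + d.X)\{c}) ⊢ --c--▸ t1
  t1 = a.(d.0)\{b} + (a.(rec X. c.(a.(d.0)\{b} + (a.X + d.X)\{c})) + d.(rec X. c.(a.(d.0)\{b} + (a.X + d.X)\{c})))\{c} ⊢ --a--▸ t2, --a--▸ t3, --d--▸ t3
  t2 = (d.0)\{b} ⊢ --d--▸ t4
  t3 = (rec X. c.(a.(d.0)\{b} + (a.X + d.X)\{c}))\{c} ⊢ (no moves)
  t4 = 0\{b} ⊢ (no moves)
Coarsest stable partition (strong bisimilarity classes):
  B0 = {s0}
  B1 = {s1}
  B2 = {s2, s3, t3, t4}
  B3 = {t0}
  B4 = {t1}
  B5 = {t2}
s0 ∈ B0, t0 ∈ B3 → different blocks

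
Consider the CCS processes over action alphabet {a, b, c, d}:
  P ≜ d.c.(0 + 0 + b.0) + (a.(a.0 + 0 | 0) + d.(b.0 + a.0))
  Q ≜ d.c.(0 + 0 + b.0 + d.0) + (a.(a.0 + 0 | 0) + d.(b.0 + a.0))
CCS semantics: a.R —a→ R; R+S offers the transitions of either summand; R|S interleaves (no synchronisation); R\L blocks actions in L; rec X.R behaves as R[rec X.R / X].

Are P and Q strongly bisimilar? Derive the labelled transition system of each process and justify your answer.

P ≁ Q

P's transition system — 6 states:
  p0 = d.c.(0 + 0 + b.0) + (a.(a.0 + 0 | 0) + d.(b.0 + a.0)) | =a=> p1, =d=> p2, =d=> p3
  p1 = a.0 + 0 | 0 | =a=> p4
  p2 = b.0 + a.0 | =a=> p4, =b=> p4
  p3 = c.(0 + 0 + b.0) | =c=> p5
  p4 = 0 | stopped
  p5 = 0 + 0 + b.0 | =b=> p4
Q's transition system — 6 states:
  q0 = d.c.(0 + 0 + b.0 + d.0) + (a.(a.0 + 0 | 0) + d.(b.0 + a.0)) | =a=> q1, =d=> q2, =d=> q3
  q1 = a.0 + 0 | 0 | =a=> q4
  q2 = b.0 + a.0 | =a=> q4, =b=> q4
  q3 = c.(0 + 0 + b.0 + d.0) | =c=> q5
  q4 = 0 | stopped
  q5 = 0 + 0 + b.0 + d.0 | =b=> q4, =d=> q4
Partition-refinement fixed point:
  B0 = {p0}
  B1 = {p1, q1}
  B2 = {p4, q4}
  B3 = {p3}
  B4 = {p5}
  B5 = {p2, q2}
  B6 = {q0}
  B7 = {q3}
  B8 = {q5}
p0 ∈ B0, q0 ∈ B6 → different blocks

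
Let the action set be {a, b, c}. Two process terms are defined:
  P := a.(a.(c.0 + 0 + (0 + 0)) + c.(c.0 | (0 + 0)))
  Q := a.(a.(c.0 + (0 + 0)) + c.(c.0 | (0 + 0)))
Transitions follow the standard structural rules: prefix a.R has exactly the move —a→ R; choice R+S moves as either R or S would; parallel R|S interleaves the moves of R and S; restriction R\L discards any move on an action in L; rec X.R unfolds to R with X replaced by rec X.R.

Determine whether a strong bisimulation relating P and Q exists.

YES

Reachable graph of P (6 states):
  p0 = a.(a.(c.0 + 0 + (0 + 0)) + c.(c.0 | (0 + 0))) | -a-> p1
  p1 = a.(c.0 + 0 + (0 + 0)) + c.(c.0 | (0 + 0)) | -a-> p2, -c-> p3
  p2 = c.0 + 0 + (0 + 0) | -c-> p4
  p3 = c.0 | (0 + 0) | -c-> p5
  p4 = 0 | (no moves)
  p5 = 0 | (0 + 0) | (no moves)
Reachable graph of Q (6 states):
  q0 = a.(a.(c.0 + (0 + 0)) + c.(c.0 | (0 + 0))) | -a-> q1
  q1 = a.(c.0 + (0 + 0)) + c.(c.0 | (0 + 0)) | -a-> q2, -c-> q3
  q2 = c.0 + (0 + 0) | -c-> q4
  q3 = c.0 | (0 + 0) | -c-> q5
  q4 = 0 | (no moves)
  q5 = 0 | (0 + 0) | (no moves)
Bisimilarity quotient blocks:
  B0 = {p0, q0}
  B1 = {p1, q1}
  B2 = {p2, p3, q2, q3}
  B3 = {p4, p5, q4, q5}
p0 ∈ B0, q0 ∈ B0 → same block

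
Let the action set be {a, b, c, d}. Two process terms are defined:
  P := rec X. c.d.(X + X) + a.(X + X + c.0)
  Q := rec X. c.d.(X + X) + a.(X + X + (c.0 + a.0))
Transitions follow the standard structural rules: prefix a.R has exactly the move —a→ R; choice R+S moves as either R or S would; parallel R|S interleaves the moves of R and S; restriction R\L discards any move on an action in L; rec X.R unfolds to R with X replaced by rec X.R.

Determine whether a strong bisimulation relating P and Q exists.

Reachable graph of P (5 states):
  s0 = rec X. c.d.(X + X) + a.(X + X + c.0) ⊢ --a--▸ s1, --c--▸ s2
  s1 = (rec X. c.d.(X + X) + a.(X + X + c.0)) + (rec X. c.d.(X + X) + a.(X + X + c.0)) + c.0 ⊢ --a--▸ s1, --c--▸ s2, --c--▸ s3
  s2 = d.((rec X. c.d.(X + X) + a.(X + X + c.0)) + (rec X. c.d.(X + X) + a.(X + X + c.0))) ⊢ --d--▸ s4
  s3 = 0 ⊢ stopped
  s4 = (rec X. c.d.(X + X) + a.(X + X + c.0)) + (rec X. c.d.(X + X) + a.(X + X + c.0)) ⊢ --a--▸ s1, --c--▸ s2
Reachable graph of Q (5 states):
  t0 = rec X. c.d.(X + X) + a.(X + X + (c.0 + a.0)) ⊢ --a--▸ t1, --c--▸ t2
  t1 = (rec X. c.d.(X + X) + a.(X + X + (c.0 + a.0))) + (rec X. c.d.(X + X) + a.(X + X + (c.0 + a.0))) + (c.0 + a.0) ⊢ --a--▸ t1, --a--▸ t3, --c--▸ t2, --c--▸ t3
  t2 = d.((rec X. c.d.(X + X) + a.(X + X + (c.0 + a.0))) + (rec X. c.d.(X + X) + a.(X + X + (c.0 + a.0)))) ⊢ --d--▸ t4
  t3 = 0 ⊢ stopped
  t4 = (rec X. c.d.(X + X) + a.(X + X + (c.0 + a.0))) + (rec X. c.d.(X + X) + a.(X + X + (c.0 + a.0))) ⊢ --a--▸ t1, --c--▸ t2
Bisimilarity quotient blocks:
  B0 = {s0, s4}
  B1 = {s1}
  B2 = {s2}
  B3 = {s3, t3}
  B4 = {t0, t4}
  B5 = {t2}
  B6 = {t1}
s0 ∈ B0, t0 ∈ B4 → different blocks

NO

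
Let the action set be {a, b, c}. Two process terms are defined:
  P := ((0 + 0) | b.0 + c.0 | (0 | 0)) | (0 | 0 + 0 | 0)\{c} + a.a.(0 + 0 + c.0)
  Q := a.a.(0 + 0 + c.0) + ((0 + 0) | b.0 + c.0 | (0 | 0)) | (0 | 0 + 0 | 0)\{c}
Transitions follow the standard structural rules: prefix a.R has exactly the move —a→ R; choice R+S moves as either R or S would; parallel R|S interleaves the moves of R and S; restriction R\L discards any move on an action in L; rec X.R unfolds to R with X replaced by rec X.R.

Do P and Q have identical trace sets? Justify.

YES

P's transition system — 6 states:
  s0 = ((0 + 0) | b.0 + c.0 | (0 | 0)) | (0 | 0 + 0 | 0)\{c} + a.a.(0 + 0 + c.0) :: —a→ s1, —b→ s2, —c→ s3
  s1 = a.(0 + 0 + c.0) :: —a→ s4
  s2 = (0 + 0) | 0 | (0 | 0 + 0 | 0)\{c} :: stopped
  s3 = 0 | (0 | 0) | (0 | 0 + 0 | 0)\{c} :: stopped
  s4 = 0 + 0 + c.0 :: —c→ s5
  s5 = 0 :: stopped
Q's transition system — 6 states:
  t0 = a.a.(0 + 0 + c.0) + ((0 + 0) | b.0 + c.0 | (0 | 0)) | (0 | 0 + 0 | 0)\{c} :: —a→ t1, —b→ t2, —c→ t3
  t1 = a.(0 + 0 + c.0) :: —a→ t4
  t2 = (0 + 0) | 0 | (0 | 0 + 0 | 0)\{c} :: stopped
  t3 = 0 | (0 | 0) | (0 | 0 + 0 | 0)\{c} :: stopped
  t4 = 0 + 0 + c.0 :: —c→ t5
  t5 = 0 :: stopped
Bisimilarity quotient blocks:
  B0 = {s0, t0}
  B1 = {s2, s3, s5, t2, t3, t5}
  B2 = {s1, t1}
  B3 = {s4, t4}
s0 ∈ B0, t0 ∈ B0 → same block
Bisimilar ⇒ trace-equivalent.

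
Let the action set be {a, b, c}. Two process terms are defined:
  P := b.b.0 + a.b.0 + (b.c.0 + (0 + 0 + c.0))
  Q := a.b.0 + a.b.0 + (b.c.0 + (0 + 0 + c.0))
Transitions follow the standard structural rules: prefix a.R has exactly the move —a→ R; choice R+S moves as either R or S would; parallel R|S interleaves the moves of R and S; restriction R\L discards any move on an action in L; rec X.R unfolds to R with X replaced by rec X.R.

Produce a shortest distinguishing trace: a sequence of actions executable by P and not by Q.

P's transition system — 4 states:
  s0 = b.b.0 + a.b.0 + (b.c.0 + (0 + 0 + c.0)) :: =a=> s1, =b=> s1, =b=> s2, =c=> s3
  s1 = b.0 :: =b=> s3
  s2 = c.0 :: =c=> s3
  s3 = 0 :: deadlocked
Q's transition system — 4 states:
  t0 = a.b.0 + a.b.0 + (b.c.0 + (0 + 0 + c.0)) :: =a=> t1, =b=> t2, =c=> t3
  t1 = b.0 :: =b=> t3
  t2 = c.0 :: =c=> t3
  t3 = 0 :: deadlocked
Executing bb from P (initial set {s0}):
  after b @ step 1: {s1, s2}
  after b @ step 2: {s3}
  P completes σ.
Executing bb from Q (initial set {t0}):
  after b @ step 1: {t2}
  after b @ step 2: no successor for Q

bb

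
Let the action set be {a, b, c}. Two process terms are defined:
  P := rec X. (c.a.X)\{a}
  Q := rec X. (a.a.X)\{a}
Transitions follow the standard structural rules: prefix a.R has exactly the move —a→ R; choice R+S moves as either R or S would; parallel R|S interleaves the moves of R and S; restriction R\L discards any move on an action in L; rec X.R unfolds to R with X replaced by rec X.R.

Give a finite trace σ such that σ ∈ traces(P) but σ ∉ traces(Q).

Reachable graph of P (2 states):
  u0 = rec X. (c.a.X)\{a} :: —c→ u1
  u1 = (a.(rec X. (c.a.X)\{a}))\{a} :: (no moves)
Reachable graph of Q (1 states):
  v0 = rec X. (a.a.X)\{a} :: (no moves)
Executing c from P (initial set {u0}):
  [1] c ⇒ {u1}
  — P admits the full trace.
Executing c from Q (initial set {v0}):
  [1] c ⇒ no successor for Q

c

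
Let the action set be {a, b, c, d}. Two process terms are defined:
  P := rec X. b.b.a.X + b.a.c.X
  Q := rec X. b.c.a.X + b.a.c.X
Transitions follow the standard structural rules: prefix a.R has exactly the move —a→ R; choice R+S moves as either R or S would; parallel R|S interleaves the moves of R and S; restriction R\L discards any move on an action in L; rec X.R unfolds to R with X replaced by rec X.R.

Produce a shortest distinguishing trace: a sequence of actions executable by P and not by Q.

bb

P's transition system — 5 states:
  m0 = rec X. b.b.a.X + b.a.c.X :: =b=> m1, =b=> m2
  m1 = a.c.(rec X. b.b.a.X + b.a.c.X) :: =a=> m3
  m2 = b.a.(rec X. b.b.a.X + b.a.c.X) :: =b=> m4
  m3 = c.(rec X. b.b.a.X + b.a.c.X) :: =c=> m0
  m4 = a.(rec X. b.b.a.X + b.a.c.X) :: =a=> m0
Q's transition system — 5 states:
  n0 = rec X. b.c.a.X + b.a.c.X :: =b=> n1, =b=> n2
  n1 = a.c.(rec X. b.c.a.X + b.a.c.X) :: =a=> n3
  n2 = c.a.(rec X. b.c.a.X + b.a.c.X) :: =c=> n4
  n3 = c.(rec X. b.c.a.X + b.a.c.X) :: =c=> n0
  n4 = a.(rec X. b.c.a.X + b.a.c.X) :: =a=> n0
Executing bb from P (initial set {m0}):
  step 1 (b): {m1, m2}
  step 2 (b): {m4}
  ✓ P
Executing bb from Q (initial set {n0}):
  step 1 (b): {n1, n2}
  step 2 (b): no successor for Q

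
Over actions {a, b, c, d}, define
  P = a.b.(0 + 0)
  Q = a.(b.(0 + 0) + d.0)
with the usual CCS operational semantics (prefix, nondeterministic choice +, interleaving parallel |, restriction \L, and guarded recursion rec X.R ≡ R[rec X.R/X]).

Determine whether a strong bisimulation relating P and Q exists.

Reachable graph of P (3 states):
  s0 = a.b.(0 + 0) has moves --a--▸ s1
  s1 = b.(0 + 0) has moves --b--▸ s2
  s2 = 0 + 0 has moves (no moves)
Reachable graph of Q (4 states):
  t0 = a.(b.(0 + 0) + d.0) has moves --a--▸ t1
  t1 = b.(0 + 0) + d.0 has moves --b--▸ t2, --d--▸ t3
  t2 = 0 + 0 has moves (no moves)
  t3 = 0 has moves (no moves)
Coarsest stable partition (strong bisimilarity classes):
  B0 = {s0}
  B1 = {s1}
  B2 = {s2, t2, t3}
  B3 = {t0}
  B4 = {t1}
s0 ∈ B0, t0 ∈ B3 → different blocks

NO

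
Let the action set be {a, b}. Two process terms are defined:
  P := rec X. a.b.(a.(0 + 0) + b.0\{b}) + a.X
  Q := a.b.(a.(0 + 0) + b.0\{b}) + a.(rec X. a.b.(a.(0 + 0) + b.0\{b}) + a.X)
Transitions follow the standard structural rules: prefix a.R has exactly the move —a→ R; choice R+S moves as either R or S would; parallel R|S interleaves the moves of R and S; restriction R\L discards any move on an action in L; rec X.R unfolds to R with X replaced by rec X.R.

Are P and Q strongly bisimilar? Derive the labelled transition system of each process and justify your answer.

P ~ Q

Reachable graph of P (5 states):
  u0 = rec X. a.b.(a.(0 + 0) + b.0\{b}) + a.X → —a→ u0, —a→ u1
  u1 = b.(a.(0 + 0) + b.0\{b}) → —b→ u2
  u2 = a.(0 + 0) + b.0\{b} → —a→ u3, —b→ u4
  u3 = 0 + 0 → stopped
  u4 = 0\{b} → stopped
Reachable graph of Q (6 states):
  v0 = a.b.(a.(0 + 0) + b.0\{b}) + a.(rec X. a.b.(a.(0 + 0) + b.0\{b}) + a.X) → —a→ v1, —a→ v2
  v1 = b.(a.(0 + 0) + b.0\{b}) → —b→ v3
  v2 = rec X. a.b.(a.(0 + 0) + b.0\{b}) + a.X → —a→ v1, —a→ v2
  v3 = a.(0 + 0) + b.0\{b} → —a→ v4, —b→ v5
  v4 = 0 + 0 → stopped
  v5 = 0\{b} → stopped
Bisimilarity quotient blocks:
  B0 = {u0, v0, v2}
  B1 = {u1, v1}
  B2 = {u2, v3}
  B3 = {u3, u4, v4, v5}
u0 ∈ B0, v0 ∈ B0 → same block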